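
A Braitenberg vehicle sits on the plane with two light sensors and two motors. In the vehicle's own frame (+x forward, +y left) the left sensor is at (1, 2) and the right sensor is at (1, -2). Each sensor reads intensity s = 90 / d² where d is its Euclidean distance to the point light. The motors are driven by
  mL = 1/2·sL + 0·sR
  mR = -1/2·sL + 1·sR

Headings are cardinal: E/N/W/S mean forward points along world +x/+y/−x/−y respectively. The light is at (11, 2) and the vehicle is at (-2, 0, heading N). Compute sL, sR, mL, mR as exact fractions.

left sensor world pos  = (-4, 1); dL² = 226
right sensor world pos = (0, 1); dR² = 122
sL = 90/226 = 45/113
sR = 90/122 = 45/61
mL = 1/2·sL + 0·sR = 45/226
mR = -1/2·sL + 1·sR = 7425/13786

45/113 45/61 45/226 7425/13786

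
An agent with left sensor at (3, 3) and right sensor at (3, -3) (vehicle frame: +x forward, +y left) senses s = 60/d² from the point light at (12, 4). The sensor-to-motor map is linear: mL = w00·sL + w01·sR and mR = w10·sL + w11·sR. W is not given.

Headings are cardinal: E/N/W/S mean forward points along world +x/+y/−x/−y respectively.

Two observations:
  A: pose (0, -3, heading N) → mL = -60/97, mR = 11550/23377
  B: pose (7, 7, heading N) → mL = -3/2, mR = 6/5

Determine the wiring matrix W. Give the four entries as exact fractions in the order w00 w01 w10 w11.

0 -1 -1/2 1

obs A: pose=(0,-3,N) → sL=60/241, sR=60/97, mL=-60/97, mR=11550/23377
obs B: pose=(7,7,N) → sL=3/5, sR=3/2, mL=-3/2, mR=6/5
sensor matrix S = [[60/241, 60/97], [3/5, 3/2]]; det S = 54/23377
solve [mL_A; mL_B] = S·[w00; w01] and [mR_A; mR_B] = S·[w10; w11]:
  w00 = 0, w01 = -1, w10 = -1/2, w11 = 1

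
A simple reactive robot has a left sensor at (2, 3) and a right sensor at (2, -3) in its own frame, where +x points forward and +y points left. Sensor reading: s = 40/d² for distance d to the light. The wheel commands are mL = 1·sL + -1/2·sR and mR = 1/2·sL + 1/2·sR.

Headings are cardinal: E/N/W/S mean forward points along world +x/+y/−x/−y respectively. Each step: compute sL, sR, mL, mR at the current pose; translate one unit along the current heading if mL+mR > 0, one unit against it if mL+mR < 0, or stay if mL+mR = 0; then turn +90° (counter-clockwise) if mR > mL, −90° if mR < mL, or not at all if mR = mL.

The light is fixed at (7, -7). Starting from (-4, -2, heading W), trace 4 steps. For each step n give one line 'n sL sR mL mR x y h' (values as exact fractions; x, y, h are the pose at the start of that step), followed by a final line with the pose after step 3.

n=0: pose=(-4,-2,W); sL=40/173, sR=40/233; mL=5860/40309, mR=8120/40309; mL+mR=60/173 → advance +1; mR−mL=2260/40309 → turn +1·90°
n=1: pose=(-5,-2,S); sL=4/9, sR=20/117; mL=14/39, mR=4/13; mL+mR=2/3 → advance +1; mR−mL=-2/39 → turn -1·90°
n=2: pose=(-5,-3,W); sL=40/197, sR=8/49; mL=1172/9653, mR=1768/9653; mL+mR=60/197 → advance +1; mR−mL=596/9653 → turn +1·90°
n=3: pose=(-6,-3,S); sL=5/13, sR=2/13; mL=4/13, mR=7/26; mL+mR=15/26 → advance +1; mR−mL=-1/26 → turn -1·90°

0 40/173 40/233 5860/40309 8120/40309 -4 -2 W
1 4/9 20/117 14/39 4/13 -5 -2 S
2 40/197 8/49 1172/9653 1768/9653 -5 -3 W
3 5/13 2/13 4/13 7/26 -6 -3 S
final -6 -4 W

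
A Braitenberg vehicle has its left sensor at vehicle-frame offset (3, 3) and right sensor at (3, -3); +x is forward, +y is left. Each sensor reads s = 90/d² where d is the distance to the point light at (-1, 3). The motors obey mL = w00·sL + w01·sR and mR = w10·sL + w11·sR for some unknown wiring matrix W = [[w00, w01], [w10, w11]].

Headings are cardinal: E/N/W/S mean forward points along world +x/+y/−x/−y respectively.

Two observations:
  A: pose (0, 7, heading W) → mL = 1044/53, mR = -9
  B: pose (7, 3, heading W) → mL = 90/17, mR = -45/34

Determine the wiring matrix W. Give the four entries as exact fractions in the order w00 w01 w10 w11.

1 1 -1/2 0

obs A: pose=(0,7,W) → sL=18, sR=90/53, mL=1044/53, mR=-9
obs B: pose=(7,3,W) → sL=45/17, sR=45/17, mL=90/17, mR=-45/34
sensor matrix S = [[18, 90/53], [45/17, 45/17]]; det S = 38880/901
solve [mL_A; mL_B] = S·[w00; w01] and [mR_A; mR_B] = S·[w10; w11]:
  w00 = 1, w01 = 1, w10 = -1/2, w11 = 0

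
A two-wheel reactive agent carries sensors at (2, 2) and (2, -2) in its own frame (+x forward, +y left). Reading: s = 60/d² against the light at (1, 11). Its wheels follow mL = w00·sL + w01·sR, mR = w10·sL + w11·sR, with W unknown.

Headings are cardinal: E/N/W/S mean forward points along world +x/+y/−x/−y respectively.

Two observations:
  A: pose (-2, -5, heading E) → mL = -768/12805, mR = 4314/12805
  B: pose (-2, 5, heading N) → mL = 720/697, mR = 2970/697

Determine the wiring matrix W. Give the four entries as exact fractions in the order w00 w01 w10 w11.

-1/2 1/2 1/2 1

obs A: pose=(-2,-5,E) → sL=60/197, sR=12/65, mL=-768/12805, mR=4314/12805
obs B: pose=(-2,5,N) → sL=60/41, sR=60/17, mL=720/697, mR=2970/697
sensor matrix S = [[60/197, 12/65], [60/41, 60/17]]; det S = 1436544/1785017
solve [mL_A; mL_B] = S·[w00; w01] and [mR_A; mR_B] = S·[w10; w11]:
  w00 = -1/2, w01 = 1/2, w10 = 1/2, w11 = 1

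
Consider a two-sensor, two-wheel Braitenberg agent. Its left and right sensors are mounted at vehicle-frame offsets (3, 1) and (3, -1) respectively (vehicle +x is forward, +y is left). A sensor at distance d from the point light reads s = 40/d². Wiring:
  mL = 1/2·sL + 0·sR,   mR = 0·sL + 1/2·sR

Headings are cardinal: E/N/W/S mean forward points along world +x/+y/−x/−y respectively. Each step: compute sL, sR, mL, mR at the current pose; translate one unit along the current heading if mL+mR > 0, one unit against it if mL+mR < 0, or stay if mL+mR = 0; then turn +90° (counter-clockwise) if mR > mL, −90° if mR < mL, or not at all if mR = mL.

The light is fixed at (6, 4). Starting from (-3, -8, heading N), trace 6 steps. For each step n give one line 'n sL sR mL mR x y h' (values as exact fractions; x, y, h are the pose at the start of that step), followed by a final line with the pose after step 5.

0 40/181 8/29 20/181 4/29 -3 -8 N
1 5/36 10/61 5/72 5/61 -3 -7 W
2 40/277 40/317 20/277 20/317 -4 -7 S
3 20/169 4/29 10/169 2/29 -4 -8 W
4 8/65 40/369 4/65 20/369 -5 -8 S
5 5/49 2/17 5/98 1/17 -5 -9 W
final -6 -9 S

n=0: pose=(-3,-8,N); sL=40/181, sR=8/29; mL=20/181, mR=4/29; mL+mR=1304/5249 → advance +1; mR−mL=144/5249 → turn +1·90°
n=1: pose=(-3,-7,W); sL=5/36, sR=10/61; mL=5/72, mR=5/61; mL+mR=665/4392 → advance +1; mR−mL=55/4392 → turn +1·90°
n=2: pose=(-4,-7,S); sL=40/277, sR=40/317; mL=20/277, mR=20/317; mL+mR=11880/87809 → advance +1; mR−mL=-800/87809 → turn -1·90°
n=3: pose=(-4,-8,W); sL=20/169, sR=4/29; mL=10/169, mR=2/29; mL+mR=628/4901 → advance +1; mR−mL=48/4901 → turn +1·90°
n=4: pose=(-5,-8,S); sL=8/65, sR=40/369; mL=4/65, mR=20/369; mL+mR=2776/23985 → advance +1; mR−mL=-176/23985 → turn -1·90°
n=5: pose=(-5,-9,W); sL=5/49, sR=2/17; mL=5/98, mR=1/17; mL+mR=183/1666 → advance +1; mR−mL=13/1666 → turn +1·90°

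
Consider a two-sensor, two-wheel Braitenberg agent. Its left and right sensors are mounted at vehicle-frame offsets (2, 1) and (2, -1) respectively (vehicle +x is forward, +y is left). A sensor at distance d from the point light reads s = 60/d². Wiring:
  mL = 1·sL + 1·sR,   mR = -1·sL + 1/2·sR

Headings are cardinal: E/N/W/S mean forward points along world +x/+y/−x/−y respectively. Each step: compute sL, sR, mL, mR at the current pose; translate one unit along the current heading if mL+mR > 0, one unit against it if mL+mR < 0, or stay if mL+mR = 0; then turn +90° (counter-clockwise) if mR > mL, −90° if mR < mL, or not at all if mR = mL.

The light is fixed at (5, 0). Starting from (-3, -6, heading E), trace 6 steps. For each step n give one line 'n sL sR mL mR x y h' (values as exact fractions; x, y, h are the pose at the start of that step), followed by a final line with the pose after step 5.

0 60/61 12/17 1752/1037 -654/1037 -3 -6 E
1 3/5 15/32 171/160 -117/320 -2 -6 S
2 12/29 20/39 1048/1131 -178/1131 -2 -7 W
3 30/53 30/37 2700/1961 -315/1961 -3 -7 N
4 60/61 12/17 1752/1037 -654/1037 -3 -6 E
5 3/5 15/32 171/160 -117/320 -2 -6 S
final -2 -7 W

n=0: pose=(-3,-6,E); sL=60/61, sR=12/17; mL=1752/1037, mR=-654/1037; mL+mR=18/17 → advance +1; mR−mL=-2406/1037 → turn -1·90°
n=1: pose=(-2,-6,S); sL=3/5, sR=15/32; mL=171/160, mR=-117/320; mL+mR=45/64 → advance +1; mR−mL=-459/320 → turn -1·90°
n=2: pose=(-2,-7,W); sL=12/29, sR=20/39; mL=1048/1131, mR=-178/1131; mL+mR=10/13 → advance +1; mR−mL=-1226/1131 → turn -1·90°
n=3: pose=(-3,-7,N); sL=30/53, sR=30/37; mL=2700/1961, mR=-315/1961; mL+mR=45/37 → advance +1; mR−mL=-3015/1961 → turn -1·90°
n=4: pose=(-3,-6,E); sL=60/61, sR=12/17; mL=1752/1037, mR=-654/1037; mL+mR=18/17 → advance +1; mR−mL=-2406/1037 → turn -1·90°
n=5: pose=(-2,-6,S); sL=3/5, sR=15/32; mL=171/160, mR=-117/320; mL+mR=45/64 → advance +1; mR−mL=-459/320 → turn -1·90°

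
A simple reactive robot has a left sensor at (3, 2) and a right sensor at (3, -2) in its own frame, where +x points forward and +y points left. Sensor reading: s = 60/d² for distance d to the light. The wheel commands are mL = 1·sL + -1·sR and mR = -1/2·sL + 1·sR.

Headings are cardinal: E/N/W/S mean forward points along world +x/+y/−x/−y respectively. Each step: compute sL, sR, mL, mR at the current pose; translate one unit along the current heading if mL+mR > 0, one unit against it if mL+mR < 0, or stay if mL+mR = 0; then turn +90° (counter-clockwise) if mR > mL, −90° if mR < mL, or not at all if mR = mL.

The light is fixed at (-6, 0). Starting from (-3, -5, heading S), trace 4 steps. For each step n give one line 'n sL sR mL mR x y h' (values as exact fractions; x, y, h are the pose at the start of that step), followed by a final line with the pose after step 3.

0 60/89 12/13 -288/1157 678/1157 -3 -5 S
1 15/13 3/5 36/65 3/130 -3 -6 E
2 20/39 12/17 -128/663 298/663 -2 -6 S
3 30/37 6/13 168/481 27/481 -2 -7 E
final -1 -7 S

n=0: pose=(-3,-5,S); sL=60/89, sR=12/13; mL=-288/1157, mR=678/1157; mL+mR=30/89 → advance +1; mR−mL=966/1157 → turn +1·90°
n=1: pose=(-3,-6,E); sL=15/13, sR=3/5; mL=36/65, mR=3/130; mL+mR=15/26 → advance +1; mR−mL=-69/130 → turn -1·90°
n=2: pose=(-2,-6,S); sL=20/39, sR=12/17; mL=-128/663, mR=298/663; mL+mR=10/39 → advance +1; mR−mL=142/221 → turn +1·90°
n=3: pose=(-2,-7,E); sL=30/37, sR=6/13; mL=168/481, mR=27/481; mL+mR=15/37 → advance +1; mR−mL=-141/481 → turn -1·90°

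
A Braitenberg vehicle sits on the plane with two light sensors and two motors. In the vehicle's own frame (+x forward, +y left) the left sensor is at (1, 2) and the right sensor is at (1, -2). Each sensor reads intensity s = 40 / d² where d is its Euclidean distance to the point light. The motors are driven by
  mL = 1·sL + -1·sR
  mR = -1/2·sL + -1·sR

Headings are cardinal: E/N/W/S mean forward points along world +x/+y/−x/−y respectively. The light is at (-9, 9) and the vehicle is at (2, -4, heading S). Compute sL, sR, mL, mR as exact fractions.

8/73 40/277 -704/20221 -4028/20221

left sensor world pos  = (4, -5); dL² = 365
right sensor world pos = (0, -5); dR² = 277
sL = 40/365 = 8/73
sR = 40/277 = 40/277
mL = 1·sL + -1·sR = -704/20221
mR = -1/2·sL + -1·sR = -4028/20221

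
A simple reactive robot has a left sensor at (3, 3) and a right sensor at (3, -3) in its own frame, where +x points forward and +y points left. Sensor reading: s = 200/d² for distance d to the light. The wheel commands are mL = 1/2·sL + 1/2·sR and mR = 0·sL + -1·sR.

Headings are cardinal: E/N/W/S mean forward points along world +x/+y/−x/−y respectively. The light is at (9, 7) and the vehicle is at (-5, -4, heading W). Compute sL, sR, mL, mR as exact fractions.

left sensor world pos  = (-8, -7); dL² = 485
right sensor world pos = (-8, -1); dR² = 353
sL = 200/485 = 40/97
sR = 200/353 = 200/353
mL = 1/2·sL + 1/2·sR = 16760/34241
mR = 0·sL + -1·sR = -200/353

40/97 200/353 16760/34241 -200/353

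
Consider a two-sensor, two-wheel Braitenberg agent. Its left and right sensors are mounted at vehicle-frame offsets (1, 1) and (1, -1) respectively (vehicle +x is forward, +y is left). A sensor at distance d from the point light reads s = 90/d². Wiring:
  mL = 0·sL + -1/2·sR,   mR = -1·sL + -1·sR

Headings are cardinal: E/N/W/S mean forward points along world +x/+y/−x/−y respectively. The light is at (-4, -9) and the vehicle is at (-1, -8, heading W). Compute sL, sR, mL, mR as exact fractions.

45/2 45/4 -45/8 -135/4

left sensor world pos  = (-2, -9); dL² = 4
right sensor world pos = (-2, -7); dR² = 8
sL = 90/4 = 45/2
sR = 90/8 = 45/4
mL = 0·sL + -1/2·sR = -45/8
mR = -1·sL + -1·sR = -135/4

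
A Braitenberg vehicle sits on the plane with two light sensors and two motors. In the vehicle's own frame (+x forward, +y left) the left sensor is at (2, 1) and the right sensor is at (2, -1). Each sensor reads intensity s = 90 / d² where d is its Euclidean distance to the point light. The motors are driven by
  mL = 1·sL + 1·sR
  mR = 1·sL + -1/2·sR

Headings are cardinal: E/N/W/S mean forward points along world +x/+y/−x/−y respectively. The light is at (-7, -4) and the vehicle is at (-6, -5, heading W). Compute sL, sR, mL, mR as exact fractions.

18 90 108 -27

left sensor world pos  = (-8, -6); dL² = 5
right sensor world pos = (-8, -4); dR² = 1
sL = 90/5 = 18
sR = 90/1 = 90
mL = 1·sL + 1·sR = 108
mR = 1·sL + -1/2·sR = -27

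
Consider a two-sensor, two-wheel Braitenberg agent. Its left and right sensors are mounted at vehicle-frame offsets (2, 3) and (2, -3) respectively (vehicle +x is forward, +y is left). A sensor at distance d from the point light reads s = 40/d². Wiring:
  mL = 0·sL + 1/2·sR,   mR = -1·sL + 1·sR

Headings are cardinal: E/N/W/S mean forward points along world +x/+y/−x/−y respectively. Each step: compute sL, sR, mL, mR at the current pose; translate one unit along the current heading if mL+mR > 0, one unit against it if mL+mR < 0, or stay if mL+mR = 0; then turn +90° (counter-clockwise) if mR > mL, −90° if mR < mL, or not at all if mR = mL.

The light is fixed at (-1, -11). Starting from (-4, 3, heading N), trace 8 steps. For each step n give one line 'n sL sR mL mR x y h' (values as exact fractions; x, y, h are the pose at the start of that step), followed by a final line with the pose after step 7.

n=0: pose=(-4,3,N); sL=10/73, sR=5/32; mL=5/64, mR=45/2336; mL+mR=455/4672 → advance +1; mR−mL=-275/4672 → turn -1·90°
n=1: pose=(-4,4,E); sL=8/65, sR=8/29; mL=4/29, mR=288/1885; mL+mR=548/1885 → advance +1; mR−mL=28/1885 → turn +1·90°
n=2: pose=(-3,4,N); sL=20/157, sR=4/29; mL=2/29, mR=48/4553; mL+mR=362/4553 → advance +1; mR−mL=-266/4553 → turn -1·90°
n=3: pose=(-3,5,E); sL=40/361, sR=40/169; mL=20/169, mR=7680/61009; mL+mR=14900/61009 → advance +1; mR−mL=460/61009 → turn +1·90°
n=4: pose=(-2,5,N); sL=2/17, sR=5/41; mL=5/82, mR=3/697; mL+mR=91/1394 → advance +1; mR−mL=-79/1394 → turn -1·90°
n=5: pose=(-2,6,E); sL=40/401, sR=40/197; mL=20/197, mR=8160/78997; mL+mR=16180/78997 → advance +1; mR−mL=140/78997 → turn +1·90°
n=6: pose=(-1,6,N); sL=4/37, sR=4/37; mL=2/37, mR=0; mL+mR=2/37 → advance +1; mR−mL=-2/37 → turn -1·90°
n=7: pose=(-1,7,E); sL=8/89, sR=40/229; mL=20/229, mR=1728/20381; mL+mR=3508/20381 → advance +1; mR−mL=-52/20381 → turn -1·90°

0 10/73 5/32 5/64 45/2336 -4 3 N
1 8/65 8/29 4/29 288/1885 -4 4 E
2 20/157 4/29 2/29 48/4553 -3 4 N
3 40/361 40/169 20/169 7680/61009 -3 5 E
4 2/17 5/41 5/82 3/697 -2 5 N
5 40/401 40/197 20/197 8160/78997 -2 6 E
6 4/37 4/37 2/37 0 -1 6 N
7 8/89 40/229 20/229 1728/20381 -1 7 E
final 0 7 S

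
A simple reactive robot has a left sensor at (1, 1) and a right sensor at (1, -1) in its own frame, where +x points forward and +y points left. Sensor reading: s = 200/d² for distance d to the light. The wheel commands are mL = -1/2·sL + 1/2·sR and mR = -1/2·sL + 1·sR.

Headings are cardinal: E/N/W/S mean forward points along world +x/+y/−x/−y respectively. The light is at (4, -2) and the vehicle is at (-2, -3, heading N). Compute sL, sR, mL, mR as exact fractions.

200/49 8 96/49 292/49

left sensor world pos  = (-3, -2); dL² = 49
right sensor world pos = (-1, -2); dR² = 25
sL = 200/49 = 200/49
sR = 200/25 = 8
mL = -1/2·sL + 1/2·sR = 96/49
mR = -1/2·sL + 1·sR = 292/49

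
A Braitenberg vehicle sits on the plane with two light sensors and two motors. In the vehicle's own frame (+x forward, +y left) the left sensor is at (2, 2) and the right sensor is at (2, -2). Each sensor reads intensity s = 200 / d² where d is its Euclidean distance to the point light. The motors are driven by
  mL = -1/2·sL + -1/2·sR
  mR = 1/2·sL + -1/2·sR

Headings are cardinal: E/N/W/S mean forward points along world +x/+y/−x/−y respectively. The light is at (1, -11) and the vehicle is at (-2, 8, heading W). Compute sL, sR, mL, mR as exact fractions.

100/157 100/233 -19500/36581 3800/36581

left sensor world pos  = (-4, 6); dL² = 314
right sensor world pos = (-4, 10); dR² = 466
sL = 200/314 = 100/157
sR = 200/466 = 100/233
mL = -1/2·sL + -1/2·sR = -19500/36581
mR = 1/2·sL + -1/2·sR = 3800/36581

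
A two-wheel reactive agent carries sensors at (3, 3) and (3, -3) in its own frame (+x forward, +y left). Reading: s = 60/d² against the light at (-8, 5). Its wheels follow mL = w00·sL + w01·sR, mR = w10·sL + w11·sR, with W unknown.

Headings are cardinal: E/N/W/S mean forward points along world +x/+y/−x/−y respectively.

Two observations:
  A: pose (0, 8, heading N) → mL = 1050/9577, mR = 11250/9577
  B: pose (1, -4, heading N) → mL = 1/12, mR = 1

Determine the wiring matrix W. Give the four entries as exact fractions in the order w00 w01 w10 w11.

1/2 -1 1 1/2

obs A: pose=(0,8,N) → sL=60/61, sR=60/157, mL=1050/9577, mR=11250/9577
obs B: pose=(1,-4,N) → sL=5/6, sR=1/3, mL=1/12, mR=1
sensor matrix S = [[60/61, 60/157], [5/6, 1/3]]; det S = 90/9577
solve [mL_A; mL_B] = S·[w00; w01] and [mR_A; mR_B] = S·[w10; w11]:
  w00 = 1/2, w01 = -1, w10 = 1, w11 = 1/2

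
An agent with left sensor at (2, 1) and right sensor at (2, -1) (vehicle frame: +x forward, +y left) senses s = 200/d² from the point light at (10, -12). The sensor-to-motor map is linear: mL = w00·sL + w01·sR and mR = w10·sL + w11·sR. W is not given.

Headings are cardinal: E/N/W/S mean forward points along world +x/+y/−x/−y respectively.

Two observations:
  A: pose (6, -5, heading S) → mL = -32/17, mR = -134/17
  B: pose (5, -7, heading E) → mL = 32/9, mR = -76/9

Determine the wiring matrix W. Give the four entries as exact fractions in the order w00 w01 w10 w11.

obs A: pose=(6,-5,S) → sL=100/17, sR=4, mL=-32/17, mR=-134/17
obs B: pose=(5,-7,E) → sL=40/9, sR=8, mL=32/9, mR=-76/9
sensor matrix S = [[100/17, 4], [40/9, 8]]; det S = 4480/153
solve [mL_A; mL_B] = S·[w00; w01] and [mR_A; mR_B] = S·[w10; w11]:
  w00 = -1, w01 = 1, w10 = -1, w11 = -1/2

-1 1 -1 -1/2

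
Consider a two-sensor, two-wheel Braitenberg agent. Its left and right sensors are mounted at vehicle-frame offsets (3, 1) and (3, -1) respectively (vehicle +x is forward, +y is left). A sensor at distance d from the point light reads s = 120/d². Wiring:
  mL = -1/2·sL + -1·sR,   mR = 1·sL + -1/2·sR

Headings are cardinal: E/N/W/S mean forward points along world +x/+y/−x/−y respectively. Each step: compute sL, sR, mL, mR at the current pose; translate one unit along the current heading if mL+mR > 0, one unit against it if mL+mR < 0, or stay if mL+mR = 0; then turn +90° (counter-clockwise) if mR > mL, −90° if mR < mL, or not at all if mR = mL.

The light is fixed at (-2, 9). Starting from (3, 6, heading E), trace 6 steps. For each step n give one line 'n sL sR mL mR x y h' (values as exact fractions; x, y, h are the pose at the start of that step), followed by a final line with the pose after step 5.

n=0: pose=(3,6,E); sL=30/17, sR=3/2; mL=-81/34, mR=69/68; mL+mR=-93/68 → advance -1; mR−mL=231/68 → turn +1·90°
n=1: pose=(2,6,N); sL=40/3, sR=24/5; mL=-172/15, mR=164/15; mL+mR=-8/15 → advance -1; mR−mL=112/5 → turn +1·90°
n=2: pose=(2,5,W); sL=60/13, sR=12; mL=-186/13, mR=-18/13; mL+mR=-204/13 → advance -1; mR−mL=168/13 → turn +1·90°
n=3: pose=(3,5,S); sL=24/17, sR=24/13; mL=-564/221, mR=108/221; mL+mR=-456/221 → advance -1; mR−mL=672/221 → turn +1·90°
n=4: pose=(3,6,E); sL=30/17, sR=3/2; mL=-81/34, mR=69/68; mL+mR=-93/68 → advance -1; mR−mL=231/68 → turn +1·90°
n=5: pose=(2,6,N); sL=40/3, sR=24/5; mL=-172/15, mR=164/15; mL+mR=-8/15 → advance -1; mR−mL=112/5 → turn +1·90°

0 30/17 3/2 -81/34 69/68 3 6 E
1 40/3 24/5 -172/15 164/15 2 6 N
2 60/13 12 -186/13 -18/13 2 5 W
3 24/17 24/13 -564/221 108/221 3 5 S
4 30/17 3/2 -81/34 69/68 3 6 E
5 40/3 24/5 -172/15 164/15 2 6 N
final 2 5 W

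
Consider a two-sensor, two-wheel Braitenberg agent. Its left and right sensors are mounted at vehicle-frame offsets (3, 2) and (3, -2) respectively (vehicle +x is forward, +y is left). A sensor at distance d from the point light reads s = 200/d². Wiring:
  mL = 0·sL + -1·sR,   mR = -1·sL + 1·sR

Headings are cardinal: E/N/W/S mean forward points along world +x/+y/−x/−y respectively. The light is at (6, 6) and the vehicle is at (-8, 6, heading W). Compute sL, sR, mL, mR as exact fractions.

left sensor world pos  = (-11, 4); dL² = 293
right sensor world pos = (-11, 8); dR² = 293
sL = 200/293 = 200/293
sR = 200/293 = 200/293
mL = 0·sL + -1·sR = -200/293
mR = -1·sL + 1·sR = 0

200/293 200/293 -200/293 0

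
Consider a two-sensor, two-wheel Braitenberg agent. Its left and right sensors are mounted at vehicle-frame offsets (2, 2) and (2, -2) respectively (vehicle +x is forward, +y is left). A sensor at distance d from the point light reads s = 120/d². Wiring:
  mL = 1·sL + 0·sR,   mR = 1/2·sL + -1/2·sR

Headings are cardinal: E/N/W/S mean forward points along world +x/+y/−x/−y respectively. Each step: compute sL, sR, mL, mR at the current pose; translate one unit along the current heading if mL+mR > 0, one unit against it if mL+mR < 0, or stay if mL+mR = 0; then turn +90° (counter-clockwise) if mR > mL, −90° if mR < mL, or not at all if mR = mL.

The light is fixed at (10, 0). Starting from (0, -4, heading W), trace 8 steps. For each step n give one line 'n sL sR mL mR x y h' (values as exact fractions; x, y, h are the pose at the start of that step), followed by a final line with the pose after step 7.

n=0: pose=(0,-4,W); sL=2/3, sR=30/37; mL=2/3, mR=-8/111; mL+mR=22/37 → advance +1; mR−mL=-82/111 → turn -1·90°
n=1: pose=(-1,-4,N); sL=120/173, sR=24/17; mL=120/173, mR=-1056/2941; mL+mR=984/2941 → advance +1; mR−mL=-3096/2941 → turn -1·90°
n=2: pose=(-1,-3,E); sL=60/41, sR=60/53; mL=60/41, mR=360/2173; mL+mR=3540/2173 → advance +1; mR−mL=-2820/2173 → turn -1·90°
n=3: pose=(0,-3,S); sL=120/89, sR=120/169; mL=120/89, mR=4800/15041; mL+mR=25080/15041 → advance +1; mR−mL=-15480/15041 → turn -1·90°
n=4: pose=(0,-4,W); sL=2/3, sR=30/37; mL=2/3, mR=-8/111; mL+mR=22/37 → advance +1; mR−mL=-82/111 → turn -1·90°
n=5: pose=(-1,-4,N); sL=120/173, sR=24/17; mL=120/173, mR=-1056/2941; mL+mR=984/2941 → advance +1; mR−mL=-3096/2941 → turn -1·90°
n=6: pose=(-1,-3,E); sL=60/41, sR=60/53; mL=60/41, mR=360/2173; mL+mR=3540/2173 → advance +1; mR−mL=-2820/2173 → turn -1·90°
n=7: pose=(0,-3,S); sL=120/89, sR=120/169; mL=120/89, mR=4800/15041; mL+mR=25080/15041 → advance +1; mR−mL=-15480/15041 → turn -1·90°

0 2/3 30/37 2/3 -8/111 0 -4 W
1 120/173 24/17 120/173 -1056/2941 -1 -4 N
2 60/41 60/53 60/41 360/2173 -1 -3 E
3 120/89 120/169 120/89 4800/15041 0 -3 S
4 2/3 30/37 2/3 -8/111 0 -4 W
5 120/173 24/17 120/173 -1056/2941 -1 -4 N
6 60/41 60/53 60/41 360/2173 -1 -3 E
7 120/89 120/169 120/89 4800/15041 0 -3 S
final 0 -4 W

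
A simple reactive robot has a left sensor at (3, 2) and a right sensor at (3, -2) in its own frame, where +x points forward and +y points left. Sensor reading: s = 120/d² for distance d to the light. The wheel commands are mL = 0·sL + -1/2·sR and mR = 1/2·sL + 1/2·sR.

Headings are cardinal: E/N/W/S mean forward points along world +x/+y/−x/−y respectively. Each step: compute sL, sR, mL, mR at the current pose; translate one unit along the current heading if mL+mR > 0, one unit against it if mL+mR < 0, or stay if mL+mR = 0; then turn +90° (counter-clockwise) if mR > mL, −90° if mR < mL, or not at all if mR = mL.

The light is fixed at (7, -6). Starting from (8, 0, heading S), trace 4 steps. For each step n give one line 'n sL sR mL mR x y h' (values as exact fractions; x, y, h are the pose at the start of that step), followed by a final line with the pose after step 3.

n=0: pose=(8,0,S); sL=20/3, sR=12; mL=-6, mR=28/3; mL+mR=10/3 → advance +1; mR−mL=46/3 → turn +1·90°
n=1: pose=(8,-1,E); sL=24/13, sR=24/5; mL=-12/5, mR=216/65; mL+mR=12/13 → advance +1; mR−mL=372/65 → turn +1·90°
n=2: pose=(9,-1,N); sL=15/8, sR=3/2; mL=-3/4, mR=27/16; mL+mR=15/16 → advance +1; mR−mL=39/16 → turn +1·90°
n=3: pose=(9,0,W); sL=120/17, sR=24/13; mL=-12/13, mR=984/221; mL+mR=60/17 → advance +1; mR−mL=1188/221 → turn +1·90°

0 20/3 12 -6 28/3 8 0 S
1 24/13 24/5 -12/5 216/65 8 -1 E
2 15/8 3/2 -3/4 27/16 9 -1 N
3 120/17 24/13 -12/13 984/221 9 0 W
final 8 0 S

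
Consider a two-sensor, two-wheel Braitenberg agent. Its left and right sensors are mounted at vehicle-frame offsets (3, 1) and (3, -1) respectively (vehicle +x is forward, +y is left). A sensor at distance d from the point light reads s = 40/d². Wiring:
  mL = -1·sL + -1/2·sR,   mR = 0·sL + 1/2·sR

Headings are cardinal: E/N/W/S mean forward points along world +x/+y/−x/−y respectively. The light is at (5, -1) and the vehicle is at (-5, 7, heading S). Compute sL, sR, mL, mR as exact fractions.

20/53 20/73 -1990/3869 10/73

left sensor world pos  = (-4, 4); dL² = 106
right sensor world pos = (-6, 4); dR² = 146
sL = 40/106 = 20/53
sR = 40/146 = 20/73
mL = -1·sL + -1/2·sR = -1990/3869
mR = 0·sL + 1/2·sR = 10/73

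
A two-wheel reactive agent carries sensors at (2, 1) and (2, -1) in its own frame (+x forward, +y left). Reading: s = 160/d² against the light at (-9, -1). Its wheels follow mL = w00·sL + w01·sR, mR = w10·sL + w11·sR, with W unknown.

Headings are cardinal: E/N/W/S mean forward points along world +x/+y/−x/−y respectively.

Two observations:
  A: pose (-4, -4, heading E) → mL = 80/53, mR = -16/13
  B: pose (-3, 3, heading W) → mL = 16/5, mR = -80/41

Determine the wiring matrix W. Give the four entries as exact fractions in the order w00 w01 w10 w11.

1/2 0 0 -1/2

obs A: pose=(-4,-4,E) → sL=160/53, sR=32/13, mL=80/53, mR=-16/13
obs B: pose=(-3,3,W) → sL=32/5, sR=160/41, mL=16/5, mR=-80/41
sensor matrix S = [[160/53, 32/13], [32/5, 160/41]]; det S = -561152/141245
solve [mL_A; mL_B] = S·[w00; w01] and [mR_A; mR_B] = S·[w10; w11]:
  w00 = 1/2, w01 = 0, w10 = 0, w11 = -1/2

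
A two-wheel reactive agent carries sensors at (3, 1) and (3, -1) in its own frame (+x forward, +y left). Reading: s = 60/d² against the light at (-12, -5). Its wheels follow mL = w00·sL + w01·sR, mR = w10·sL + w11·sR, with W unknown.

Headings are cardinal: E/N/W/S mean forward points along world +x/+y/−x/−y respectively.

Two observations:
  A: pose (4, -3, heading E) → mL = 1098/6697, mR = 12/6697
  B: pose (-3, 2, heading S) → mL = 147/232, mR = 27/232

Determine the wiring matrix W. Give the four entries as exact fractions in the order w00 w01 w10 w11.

obs A: pose=(4,-3,E) → sL=6/37, sR=30/181, mL=1098/6697, mR=12/6697
obs B: pose=(-3,2,S) → sL=15/29, sR=3/4, mL=147/232, mR=27/232
sensor matrix S = [[6/37, 30/181], [15/29, 3/4]]; det S = 13941/388426
solve [mL_A; mL_B] = S·[w00; w01] and [mR_A; mR_B] = S·[w10; w11]:
  w00 = 1/2, w01 = 1/2, w10 = -1/2, w11 = 1/2

1/2 1/2 -1/2 1/2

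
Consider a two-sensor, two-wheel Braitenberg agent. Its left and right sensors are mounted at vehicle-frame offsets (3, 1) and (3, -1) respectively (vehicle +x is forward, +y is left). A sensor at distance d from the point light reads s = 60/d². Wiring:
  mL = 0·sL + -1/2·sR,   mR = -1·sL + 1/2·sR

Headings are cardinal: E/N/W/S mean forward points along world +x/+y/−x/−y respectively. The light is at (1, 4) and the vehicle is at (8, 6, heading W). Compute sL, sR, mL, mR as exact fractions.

left sensor world pos  = (5, 5); dL² = 17
right sensor world pos = (5, 7); dR² = 25
sL = 60/17 = 60/17
sR = 60/25 = 12/5
mL = 0·sL + -1/2·sR = -6/5
mR = -1·sL + 1/2·sR = -198/85

60/17 12/5 -6/5 -198/85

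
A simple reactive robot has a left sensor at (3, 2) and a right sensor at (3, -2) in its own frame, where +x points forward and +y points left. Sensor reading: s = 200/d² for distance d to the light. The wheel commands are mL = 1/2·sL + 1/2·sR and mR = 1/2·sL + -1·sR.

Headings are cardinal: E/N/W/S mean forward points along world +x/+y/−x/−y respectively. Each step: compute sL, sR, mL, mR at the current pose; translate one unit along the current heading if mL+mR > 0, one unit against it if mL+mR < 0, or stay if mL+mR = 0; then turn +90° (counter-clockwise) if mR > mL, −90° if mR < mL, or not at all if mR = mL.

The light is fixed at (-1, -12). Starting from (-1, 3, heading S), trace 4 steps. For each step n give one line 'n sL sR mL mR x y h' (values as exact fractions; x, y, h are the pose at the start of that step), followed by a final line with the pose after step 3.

n=0: pose=(-1,3,S); sL=50/37, sR=50/37; mL=50/37, mR=-25/37; mL+mR=25/37 → advance +1; mR−mL=-75/37 → turn -1·90°
n=1: pose=(-1,2,W); sL=200/153, sR=40/53; mL=8360/8109, mR=-820/8109; mL+mR=7540/8109 → advance +1; mR−mL=-60/53 → turn -1·90°
n=2: pose=(-2,2,N); sL=100/149, sR=20/29; mL=2940/4321, mR=-1530/4321; mL+mR=1410/4321 → advance +1; mR−mL=-30/29 → turn -1·90°
n=3: pose=(-2,3,E); sL=200/293, sR=200/173; mL=46600/50689, mR=-41300/50689; mL+mR=5300/50689 → advance +1; mR−mL=-300/173 → turn -1·90°

0 50/37 50/37 50/37 -25/37 -1 3 S
1 200/153 40/53 8360/8109 -820/8109 -1 2 W
2 100/149 20/29 2940/4321 -1530/4321 -2 2 N
3 200/293 200/173 46600/50689 -41300/50689 -2 3 E
final -1 3 S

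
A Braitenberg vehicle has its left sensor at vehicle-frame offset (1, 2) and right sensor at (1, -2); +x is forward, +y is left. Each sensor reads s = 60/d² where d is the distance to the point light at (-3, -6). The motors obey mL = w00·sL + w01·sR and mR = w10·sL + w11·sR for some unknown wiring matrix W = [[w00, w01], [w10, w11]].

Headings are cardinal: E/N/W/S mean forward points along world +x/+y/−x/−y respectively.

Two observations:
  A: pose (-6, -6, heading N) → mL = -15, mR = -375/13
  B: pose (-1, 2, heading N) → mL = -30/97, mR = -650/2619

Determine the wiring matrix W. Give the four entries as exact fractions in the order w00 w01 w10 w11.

obs A: pose=(-6,-6,N) → sL=30/13, sR=30, mL=-15, mR=-375/13
obs B: pose=(-1,2,N) → sL=20/27, sR=60/97, mL=-30/97, mR=-650/2619
sensor matrix S = [[30/13, 30], [20/27, 60/97]]; det S = -236000/11349
solve [mL_A; mL_B] = S·[w00; w01] and [mR_A; mR_B] = S·[w10; w11]:
  w00 = 0, w01 = -1/2, w10 = 1/2, w11 = -1

0 -1/2 1/2 -1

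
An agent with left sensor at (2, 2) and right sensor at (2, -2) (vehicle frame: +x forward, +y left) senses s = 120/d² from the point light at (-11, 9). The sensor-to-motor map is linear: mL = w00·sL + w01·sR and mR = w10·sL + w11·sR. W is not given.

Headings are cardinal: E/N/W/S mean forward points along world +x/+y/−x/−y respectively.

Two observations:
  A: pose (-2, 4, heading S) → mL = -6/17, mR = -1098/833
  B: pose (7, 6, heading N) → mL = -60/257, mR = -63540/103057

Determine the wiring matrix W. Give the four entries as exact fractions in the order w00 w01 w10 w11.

-1/2 0 -1 -1/2

obs A: pose=(-2,4,S) → sL=12/17, sR=60/49, mL=-6/17, mR=-1098/833
obs B: pose=(7,6,N) → sL=120/257, sR=120/401, mL=-60/257, mR=-63540/103057
sensor matrix S = [[12/17, 60/49], [120/257, 120/401]]; det S = -30948480/85846481
solve [mL_A; mL_B] = S·[w00; w01] and [mR_A; mR_B] = S·[w10; w11]:
  w00 = -1/2, w01 = 0, w10 = -1, w11 = -1/2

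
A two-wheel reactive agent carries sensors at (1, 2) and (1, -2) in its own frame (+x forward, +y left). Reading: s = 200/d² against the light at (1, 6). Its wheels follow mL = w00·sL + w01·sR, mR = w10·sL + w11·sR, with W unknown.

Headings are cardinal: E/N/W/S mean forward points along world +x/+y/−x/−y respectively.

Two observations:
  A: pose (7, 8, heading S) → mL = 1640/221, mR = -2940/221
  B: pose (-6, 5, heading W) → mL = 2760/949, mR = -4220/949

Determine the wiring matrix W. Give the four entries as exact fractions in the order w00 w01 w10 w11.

1/2 1/2 -1/2 -1

obs A: pose=(7,8,S) → sL=40/13, sR=200/17, mL=1640/221, mR=-2940/221
obs B: pose=(-6,5,W) → sL=200/73, sR=40/13, mL=2760/949, mR=-4220/949
sensor matrix S = [[40/13, 200/17], [200/73, 40/13]]; det S = -4774400/209729
solve [mL_A; mL_B] = S·[w00; w01] and [mR_A; mR_B] = S·[w10; w11]:
  w00 = 1/2, w01 = 1/2, w10 = -1/2, w11 = -1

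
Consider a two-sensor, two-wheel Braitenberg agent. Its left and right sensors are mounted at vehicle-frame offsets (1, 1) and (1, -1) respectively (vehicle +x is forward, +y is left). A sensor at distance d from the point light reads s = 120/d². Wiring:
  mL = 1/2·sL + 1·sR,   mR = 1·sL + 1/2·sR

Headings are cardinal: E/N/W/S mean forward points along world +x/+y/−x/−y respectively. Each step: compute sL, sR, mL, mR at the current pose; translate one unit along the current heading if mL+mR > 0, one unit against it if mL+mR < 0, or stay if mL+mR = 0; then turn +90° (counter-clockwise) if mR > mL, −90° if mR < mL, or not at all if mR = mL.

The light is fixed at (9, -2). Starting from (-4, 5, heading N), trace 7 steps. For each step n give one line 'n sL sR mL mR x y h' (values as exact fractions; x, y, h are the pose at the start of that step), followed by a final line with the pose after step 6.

n=0: pose=(-4,5,N); sL=6/13, sR=15/26; mL=21/26, mR=3/4; mL+mR=81/52 → advance +1; mR−mL=-3/52 → turn -1·90°
n=1: pose=(-4,6,E); sL=8/15, sR=120/193; mL=2572/2895, mR=2444/2895; mL+mR=1672/965 → advance +1; mR−mL=-128/2895 → turn -1·90°
n=2: pose=(-3,6,S); sL=12/17, sR=60/109; mL=1674/1853, mR=1818/1853; mL+mR=3492/1853 → advance +1; mR−mL=144/1853 → turn +1·90°
n=3: pose=(-3,5,E); sL=24/37, sR=120/157; mL=6324/5809, mR=5988/5809; mL+mR=12312/5809 → advance +1; mR−mL=-336/5809 → turn -1·90°
n=4: pose=(-2,5,S); sL=15/17, sR=2/3; mL=113/102, mR=62/51; mL+mR=79/34 → advance +1; mR−mL=11/102 → turn +1·90°
n=5: pose=(-2,4,E); sL=120/149, sR=24/25; mL=5076/3725, mR=4788/3725; mL+mR=9864/3725 → advance +1; mR−mL=-288/3725 → turn -1·90°
n=6: pose=(-1,4,S); sL=60/53, sR=60/73; mL=5370/3869, mR=5970/3869; mL+mR=11340/3869 → advance +1; mR−mL=600/3869 → turn +1·90°

0 6/13 15/26 21/26 3/4 -4 5 N
1 8/15 120/193 2572/2895 2444/2895 -4 6 E
2 12/17 60/109 1674/1853 1818/1853 -3 6 S
3 24/37 120/157 6324/5809 5988/5809 -3 5 E
4 15/17 2/3 113/102 62/51 -2 5 S
5 120/149 24/25 5076/3725 4788/3725 -2 4 E
6 60/53 60/73 5370/3869 5970/3869 -1 4 S
final -1 3 E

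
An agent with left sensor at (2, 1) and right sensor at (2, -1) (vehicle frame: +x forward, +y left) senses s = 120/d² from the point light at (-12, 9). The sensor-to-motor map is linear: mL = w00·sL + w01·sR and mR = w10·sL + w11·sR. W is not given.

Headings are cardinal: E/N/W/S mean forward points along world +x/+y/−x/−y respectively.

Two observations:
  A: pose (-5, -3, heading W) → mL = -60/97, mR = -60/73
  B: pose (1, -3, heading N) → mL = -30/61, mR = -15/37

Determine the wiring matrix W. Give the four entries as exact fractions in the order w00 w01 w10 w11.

-1 0 0 -1

obs A: pose=(-5,-3,W) → sL=60/97, sR=60/73, mL=-60/97, mR=-60/73
obs B: pose=(1,-3,N) → sL=30/61, sR=15/37, mL=-30/61, mR=-15/37
sensor matrix S = [[60/97, 60/73], [30/61, 15/37]]; det S = -2452500/15981817
solve [mL_A; mL_B] = S·[w00; w01] and [mR_A; mR_B] = S·[w10; w11]:
  w00 = -1, w01 = 0, w10 = 0, w11 = -1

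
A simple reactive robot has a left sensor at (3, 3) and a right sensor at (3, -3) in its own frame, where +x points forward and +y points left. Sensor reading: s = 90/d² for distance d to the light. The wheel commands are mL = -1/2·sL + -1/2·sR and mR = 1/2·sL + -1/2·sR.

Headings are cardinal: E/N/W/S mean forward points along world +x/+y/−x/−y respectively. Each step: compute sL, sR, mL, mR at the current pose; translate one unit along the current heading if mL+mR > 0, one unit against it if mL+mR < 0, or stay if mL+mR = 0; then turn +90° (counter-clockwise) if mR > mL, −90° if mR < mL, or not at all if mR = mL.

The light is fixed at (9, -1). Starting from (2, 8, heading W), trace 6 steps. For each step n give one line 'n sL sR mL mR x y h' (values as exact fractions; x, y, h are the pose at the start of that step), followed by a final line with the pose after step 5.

n=0: pose=(2,8,W); sL=45/68, sR=45/122; mL=-4275/8296, mR=1215/8296; mL+mR=-45/122 → advance -1; mR−mL=45/68 → turn +1·90°
n=1: pose=(3,8,S); sL=2, sR=10/13; mL=-18/13, mR=8/13; mL+mR=-10/13 → advance -1; mR−mL=2 → turn +1·90°
n=2: pose=(3,9,E); sL=45/89, sR=45/29; mL=-2655/2581, mR=-1350/2581; mL+mR=-45/29 → advance -1; mR−mL=45/89 → turn +1·90°
n=3: pose=(2,9,N); sL=90/269, sR=18/37; mL=-4086/9953, mR=-756/9953; mL+mR=-18/37 → advance -1; mR−mL=90/269 → turn +1·90°
n=4: pose=(2,8,W); sL=45/68, sR=45/122; mL=-4275/8296, mR=1215/8296; mL+mR=-45/122 → advance -1; mR−mL=45/68 → turn +1·90°
n=5: pose=(3,8,S); sL=2, sR=10/13; mL=-18/13, mR=8/13; mL+mR=-10/13 → advance -1; mR−mL=2 → turn +1·90°

0 45/68 45/122 -4275/8296 1215/8296 2 8 W
1 2 10/13 -18/13 8/13 3 8 S
2 45/89 45/29 -2655/2581 -1350/2581 3 9 E
3 90/269 18/37 -4086/9953 -756/9953 2 9 N
4 45/68 45/122 -4275/8296 1215/8296 2 8 W
5 2 10/13 -18/13 8/13 3 8 S
final 3 9 E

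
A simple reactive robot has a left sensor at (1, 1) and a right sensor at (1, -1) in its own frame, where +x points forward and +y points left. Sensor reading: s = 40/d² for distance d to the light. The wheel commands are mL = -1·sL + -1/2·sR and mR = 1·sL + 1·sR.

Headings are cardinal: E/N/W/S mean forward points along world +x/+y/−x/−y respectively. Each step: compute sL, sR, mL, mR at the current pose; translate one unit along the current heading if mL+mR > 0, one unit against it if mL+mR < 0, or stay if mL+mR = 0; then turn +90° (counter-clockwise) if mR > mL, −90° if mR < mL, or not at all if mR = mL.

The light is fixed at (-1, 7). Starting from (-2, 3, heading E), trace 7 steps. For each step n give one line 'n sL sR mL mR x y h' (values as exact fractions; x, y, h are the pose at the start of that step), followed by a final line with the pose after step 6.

0 40/9 8/5 -236/45 272/45 -2 3 E
1 4 4 -6 8 -1 3 N
2 40/17 8 -108/17 176/17 -1 4 W
3 5/2 2 -7/2 9/2 -2 4 S
4 40/9 8/5 -236/45 272/45 -2 3 E
5 4 4 -6 8 -1 3 N
6 40/17 8 -108/17 176/17 -1 4 W
final -2 4 S

n=0: pose=(-2,3,E); sL=40/9, sR=8/5; mL=-236/45, mR=272/45; mL+mR=4/5 → advance +1; mR−mL=508/45 → turn +1·90°
n=1: pose=(-1,3,N); sL=4, sR=4; mL=-6, mR=8; mL+mR=2 → advance +1; mR−mL=14 → turn +1·90°
n=2: pose=(-1,4,W); sL=40/17, sR=8; mL=-108/17, mR=176/17; mL+mR=4 → advance +1; mR−mL=284/17 → turn +1·90°
n=3: pose=(-2,4,S); sL=5/2, sR=2; mL=-7/2, mR=9/2; mL+mR=1 → advance +1; mR−mL=8 → turn +1·90°
n=4: pose=(-2,3,E); sL=40/9, sR=8/5; mL=-236/45, mR=272/45; mL+mR=4/5 → advance +1; mR−mL=508/45 → turn +1·90°
n=5: pose=(-1,3,N); sL=4, sR=4; mL=-6, mR=8; mL+mR=2 → advance +1; mR−mL=14 → turn +1·90°
n=6: pose=(-1,4,W); sL=40/17, sR=8; mL=-108/17, mR=176/17; mL+mR=4 → advance +1; mR−mL=284/17 → turn +1·90°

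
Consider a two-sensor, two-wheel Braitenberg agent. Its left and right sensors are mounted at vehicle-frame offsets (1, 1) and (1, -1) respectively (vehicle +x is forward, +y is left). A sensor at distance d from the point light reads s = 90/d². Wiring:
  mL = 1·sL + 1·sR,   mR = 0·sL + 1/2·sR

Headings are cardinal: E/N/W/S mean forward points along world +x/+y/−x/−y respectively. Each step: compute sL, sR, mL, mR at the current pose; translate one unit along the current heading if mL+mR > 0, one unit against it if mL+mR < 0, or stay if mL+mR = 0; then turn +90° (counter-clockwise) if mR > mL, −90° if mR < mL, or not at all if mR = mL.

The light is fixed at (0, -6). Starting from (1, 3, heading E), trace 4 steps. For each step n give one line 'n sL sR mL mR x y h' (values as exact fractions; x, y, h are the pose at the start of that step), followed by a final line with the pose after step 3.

0 45/52 45/34 1935/884 45/68 1 3 E
1 90/73 18/13 2484/949 9/13 2 3 S
2 9/5 45/41 594/205 45/82 2 2 W
3 10/9 18/17 332/153 9/17 1 2 N
final 1 3 E

n=0: pose=(1,3,E); sL=45/52, sR=45/34; mL=1935/884, mR=45/68; mL+mR=630/221 → advance +1; mR−mL=-675/442 → turn -1·90°
n=1: pose=(2,3,S); sL=90/73, sR=18/13; mL=2484/949, mR=9/13; mL+mR=3141/949 → advance +1; mR−mL=-1827/949 → turn -1·90°
n=2: pose=(2,2,W); sL=9/5, sR=45/41; mL=594/205, mR=45/82; mL+mR=1413/410 → advance +1; mR−mL=-963/410 → turn -1·90°
n=3: pose=(1,2,N); sL=10/9, sR=18/17; mL=332/153, mR=9/17; mL+mR=413/153 → advance +1; mR−mL=-251/153 → turn -1·90°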